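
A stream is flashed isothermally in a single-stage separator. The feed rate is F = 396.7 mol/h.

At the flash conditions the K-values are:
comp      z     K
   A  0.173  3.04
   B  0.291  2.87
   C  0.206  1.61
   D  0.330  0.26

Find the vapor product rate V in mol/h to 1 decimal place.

V = 264.1 mol/h

Let ψ = V/F and solve Σ zᵢ(Kᵢ−1)/(1+ψ(Kᵢ−1)) = 0.
Feasibility: ΣzᵢKᵢ = 1.779, Σzᵢ/Kᵢ = 1.555 — both > 1, two phases present.
Newton–Raphson from ψ = 0.5:
  ψ = 0.500: g = 0.1646, g' = -0.949 → ψ = 0.674
  ψ = 0.674: g = -0.0083, g' = -1.084 → ψ = 0.666
Converged at ψ = 0.666.
Then V = ψ·F = 0.6658·396.7 = 264.1 mol/h and L = F − V = 132.6 mol/h.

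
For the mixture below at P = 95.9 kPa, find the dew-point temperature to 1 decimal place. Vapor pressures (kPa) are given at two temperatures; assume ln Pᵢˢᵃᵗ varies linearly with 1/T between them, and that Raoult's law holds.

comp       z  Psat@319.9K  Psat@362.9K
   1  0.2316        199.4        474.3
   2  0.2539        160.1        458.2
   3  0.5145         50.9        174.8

Dew-point temperature: Σzᵢ·P/Pᵢˢᵃᵗ(T) = 1. Interpolate ln Pᵢˢᵃᵗ = aᵢ + bᵢ/T.
  T = 319.9 K: ΣzᵢP/Pᵢˢᵃᵗ = 1.2328
  T = 362.9 K: ΣzᵢP/Pᵢˢᵃᵗ = 0.3822
  T = 341.4 K: ΣzᵢP/Pᵢˢᵃᵗ = 0.6604
  T = 330.6 K: ΣzᵢP/Pᵢˢᵃᵗ = 0.8941
  T = 325.2 K: ΣzᵢP/Pᵢˢᵃᵗ = 1.0485
  T = 327.9 K: ΣzᵢP/Pᵢˢᵃᵗ = 0.9676
Interpolating between 325.2 K and 327.9 K gives T ≈ 326.8 K.

T = 326.8 K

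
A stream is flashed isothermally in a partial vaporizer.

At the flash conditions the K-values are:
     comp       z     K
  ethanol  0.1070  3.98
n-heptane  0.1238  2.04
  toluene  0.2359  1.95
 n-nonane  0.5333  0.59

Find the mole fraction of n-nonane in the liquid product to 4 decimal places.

Rachford–Rice: g(ψ) = Σ zᵢ(Kᵢ−1)/(1+ψ(Kᵢ−1)) = 0.
g(0) = ΣzᵢKᵢ − 1 = 0.4531 and g(1) = 1 − Σzᵢ/Kᵢ = -0.1124, so a root lies in (0, 1).
Newton–Raphson from ψ = 0.41:
  ψ = 0.4100: g = 0.13223, g' = -0.4981 → ψ = 0.6755
  ψ = 0.6755: g = 0.01557, g' = -0.4013 → ψ = 0.7143
  ψ = 0.7143: g = 0.00011, g' = -0.3960 → ψ = 0.7145
Converged at ψ = 0.7145.
Compositions from xᵢ = zᵢ/(1+ψ(Kᵢ−1)), yᵢ = Kᵢxᵢ:
  ethanol: x = 0.0342, y = 0.1361
  n-heptane: x = 0.0710, y = 0.1449
  toluene: x = 0.1405, y = 0.2740
  n-nonane: x = 0.7543, y = 0.4450

x_n-nonane = 0.7543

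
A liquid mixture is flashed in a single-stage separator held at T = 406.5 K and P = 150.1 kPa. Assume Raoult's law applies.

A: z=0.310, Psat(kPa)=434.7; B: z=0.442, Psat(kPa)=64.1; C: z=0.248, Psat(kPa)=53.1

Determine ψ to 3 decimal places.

Raoult's law: Kᵢ = Pᵢˢᵃᵗ/P = Pᵢˢᵃᵗ/150.1.
  K_A = 434.7/150.1 = 2.89607, K_B = 64.1/150.1 = 0.42705, K_C = 53.1/150.1 = 0.35376
Let ψ = V/F and solve Σ zᵢ(Kᵢ−1)/(1+ψ(Kᵢ−1)) = 0.
Feasibility: ΣzᵢKᵢ = 1.174, Σzᵢ/Kᵢ = 1.843 — both > 1, two phases present.
Iterate (Newton) starting at ψ = 0.39:
  ψ = 0.390: g = -0.2025, g' = -0.794 → ψ = 0.135
  ψ = 0.135: g = 0.0179, g' = -1.001 → ψ = 0.153
Converged at ψ = 0.153.

ψ = 0.153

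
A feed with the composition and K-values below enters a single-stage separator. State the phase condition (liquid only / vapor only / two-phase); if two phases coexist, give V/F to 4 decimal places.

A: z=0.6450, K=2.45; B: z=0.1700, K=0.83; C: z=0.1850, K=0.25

two-phase, V/F = 0.8522

ΣzᵢKᵢ = 1.7676; Σzᵢ/Kᵢ = 1.2081.
Both exceed 1, so a two-phase solution exists.
Let ψ = V/F and solve Σ zᵢ(Kᵢ−1)/(1+ψ(Kᵢ−1)) = 0.
Newton–Raphson from ψ = 0.48:
  ψ = 0.4800: g = 0.30318, g' = -0.7313 → ψ = 0.8946
  ψ = 0.8946: g = -0.04856, g' = -1.2247 → ψ = 0.8549
  ψ = 0.8549: g = -0.00290, g' = -1.0853 → ψ = 0.8522
Converged at ψ = 0.8522.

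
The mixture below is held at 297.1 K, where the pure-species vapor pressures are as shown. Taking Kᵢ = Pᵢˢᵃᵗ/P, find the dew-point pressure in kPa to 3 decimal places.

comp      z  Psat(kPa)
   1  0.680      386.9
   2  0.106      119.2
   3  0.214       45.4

Pdew = 135.861 kPa

At the dew point ψ → 1, so Σzᵢ/Kᵢ = 1 with Kᵢ = Pᵢˢᵃᵗ/P ⇒ 1/P = Σzᵢ/Pᵢˢᵃᵗ.
1/P = 0.680/386.9 + 0.106/119.2 + 0.214/45.4 = 0.007360 ⇒ P = 135.861 kPa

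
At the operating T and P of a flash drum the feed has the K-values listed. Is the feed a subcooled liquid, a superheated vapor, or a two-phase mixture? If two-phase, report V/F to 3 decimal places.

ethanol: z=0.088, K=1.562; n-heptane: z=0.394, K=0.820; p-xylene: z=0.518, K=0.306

subcooled liquid

ΣzᵢKᵢ = 0.619; Σzᵢ/Kᵢ = 2.230.
Since ΣzᵢKᵢ < 1 the mixture is below its bubble point — single liquid phase.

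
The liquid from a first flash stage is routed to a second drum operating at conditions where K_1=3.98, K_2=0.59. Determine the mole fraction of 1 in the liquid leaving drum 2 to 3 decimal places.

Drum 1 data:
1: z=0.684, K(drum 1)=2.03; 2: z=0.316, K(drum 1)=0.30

Drum 1:
Let ψ₁ = V/F and solve Σ zᵢ(Kᵢ−1)/(1+ψ₁(Kᵢ−1)) = 0.
Check two-phase: ΣzᵢKᵢ = 1.483 > 1 and Σzᵢ/Kᵢ = 1.390 > 1, so g(0) = 0.483 > 0 and g(1) = -0.390 < 0.
Newton–Raphson from ψ₁ = 0.5:
  ψ₁ = 0.500: g = 0.1247, g' = -0.683 → ψ₁ = 0.683
  ψ₁ = 0.683: g = -0.0100, g' = -0.818 → ψ₁ = 0.670
Converged at ψ₁ = 0.670.
Drum-1 compositions:
  1: x = 0.405, y = 0.821
  2: x = 0.595, y = 0.179
Drum-2 feed = drum-1 liquid: z₂ = (0.4046, 0.5954).
Drum 2:
Newton–Raphson from ψ₂ = 0.52:
  ψ₂ = 0.520: g = 0.1627, g' = -0.714 → ψ₂ = 0.748
  ψ₂ = 0.748: g = 0.0215, g' = -0.553 → ψ₂ = 0.787
Converged at ψ₂ = 0.787.
  1: x = 0.121, y = 0.481
  2: x = 0.879, y = 0.519

x_1 (drum 2) = 0.121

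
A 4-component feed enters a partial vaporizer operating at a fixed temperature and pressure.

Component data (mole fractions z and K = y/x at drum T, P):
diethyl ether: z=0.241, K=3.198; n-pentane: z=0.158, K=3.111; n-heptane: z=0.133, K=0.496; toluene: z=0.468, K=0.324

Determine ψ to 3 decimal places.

ψ = 0.346

Let ψ = V/F and solve Σ zᵢ(Kᵢ−1)/(1+ψ(Kᵢ−1)) = 0.
Check two-phase: ΣzᵢKᵢ = 1.480 > 1 and Σzᵢ/Kᵢ = 1.839 > 1, so g(0) = 0.480 > 0 and g(1) = -0.839 < 0.
Iterate (Newton) starting at ψ = 0.41:
  ψ = 0.410: g = -0.0647, g' = -0.987 → ψ = 0.344
  ψ = 0.344: g = 0.0011, g' = -1.026 → ψ = 0.346
Converged at ψ = 0.346.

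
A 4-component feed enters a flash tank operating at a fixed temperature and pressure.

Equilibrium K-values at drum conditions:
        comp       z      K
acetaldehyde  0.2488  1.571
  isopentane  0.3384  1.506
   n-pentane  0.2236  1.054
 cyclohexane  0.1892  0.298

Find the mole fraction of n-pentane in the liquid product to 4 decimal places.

x_n-pentane = 0.2160

Let ψ = V/F and solve Σ zᵢ(Kᵢ−1)/(1+ψ(Kᵢ−1)) = 0.
g(0) = ΣzᵢKᵢ − 1 = 0.1926 and g(1) = 1 − Σzᵢ/Kᵢ = -0.2301, so a root lies in (0, 1).
Iterate (Newton) starting at ψ = 0.55:
  ψ = 0.5500: g = 0.03744, g' = -0.3480 → ψ = 0.6576
  ψ = 0.6576: g = -0.00327, g' = -0.4139 → ψ = 0.6497
  ψ = 0.6497: g = -0.00002, g' = -0.4080 → ψ = 0.6496
Converged at ψ = 0.6496.
Compositions from xᵢ = zᵢ/(1+ψ(Kᵢ−1)), yᵢ = Kᵢxᵢ:
  acetaldehyde: x = 0.1815, y = 0.2851
  isopentane: x = 0.2547, y = 0.3836
  n-pentane: x = 0.2160, y = 0.2277
  cyclohexane: x = 0.3478, y = 0.1036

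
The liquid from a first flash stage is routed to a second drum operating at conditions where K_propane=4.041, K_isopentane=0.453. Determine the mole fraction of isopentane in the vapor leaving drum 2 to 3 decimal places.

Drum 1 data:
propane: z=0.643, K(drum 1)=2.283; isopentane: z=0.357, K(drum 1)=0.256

Drum 1:
Newton–Raphson from ψ₁ = 0.5:
  ψ₁ = 0.500: g = 0.0796, g' = -0.894 → ψ₁ = 0.589
  ψ₁ = 0.589: g = -0.0030, g' = -0.970 → ψ₁ = 0.586
Converged at ψ₁ = 0.586.
Drum-1 compositions:
  propane: x = 0.367, y = 0.838
  isopentane: x = 0.633, y = 0.162
Drum-2 feed = drum-1 liquid: z₂ = (0.3670, 0.6330).
Drum 2:
Binary case is linear: z₁(K₁−1)(1+ψ₂(K₂−1)) + z₂(K₂−1)(1+ψ₂(K₁−1)) = 0
⇒ ψ₂ = [z₁(K₁−1)+z₂(K₂−1)] / [−(K₁−1)(K₂−1)] = 0.7700/1.6634 = 0.463
  propane: x = 0.152, y = 0.616
  isopentane: x = 0.848, y = 0.384

y_isopentane (drum 2) = 0.384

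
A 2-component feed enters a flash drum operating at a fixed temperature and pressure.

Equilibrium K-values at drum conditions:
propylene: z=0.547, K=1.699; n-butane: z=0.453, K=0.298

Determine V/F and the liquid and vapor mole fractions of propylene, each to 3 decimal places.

Material balance + equilibrium reduce to Σ zᵢ(Kᵢ−1)/(1+V/F(Kᵢ−1)) = 0.
Check two-phase: ΣzᵢKᵢ = 1.064 > 1 and Σzᵢ/Kᵢ = 1.842 > 1, so g(0) = 0.064 > 0 and g(1) = -0.842 < 0.
Binary case is linear: z₁(K₁−1)(1+V/F(K₂−1)) + z₂(K₂−1)(1+V/F(K₁−1)) = 0
⇒ V/F = [z₁(K₁−1)+z₂(K₂−1)] / [−(K₁−1)(K₂−1)] = 0.0643/0.4907 = 0.131
Compositions from xᵢ = zᵢ/(1+V/F(Kᵢ−1)), yᵢ = Kᵢxᵢ:
  propylene: x = 0.501, y = 0.851
  n-butane: x = 0.499, y = 0.149

V/F = 0.131, x_propylene = 0.501, y_propylene = 0.851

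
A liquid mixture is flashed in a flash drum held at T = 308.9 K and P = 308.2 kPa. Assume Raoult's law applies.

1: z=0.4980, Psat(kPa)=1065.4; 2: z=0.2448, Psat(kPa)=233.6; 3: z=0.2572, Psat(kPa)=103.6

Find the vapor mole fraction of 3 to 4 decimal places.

Raoult's law: Kᵢ = Pᵢˢᵃᵗ/P = Pᵢˢᵃᵗ/308.2.
  K_1 = 1065.4/308.2 = 3.456846, K_2 = 233.6/308.2 = 0.757949, K_3 = 103.6/308.2 = 0.336145
Let ψ = V/F and solve Σ zᵢ(Kᵢ−1)/(1+ψ(Kᵢ−1)) = 0.
Feasibility: ΣzᵢKᵢ = 1.9935, Σzᵢ/Kᵢ = 1.2322 — both > 1, two phases present.
Iterate (Newton) starting at ψ = 0.5:
  ψ = 0.5000: g = 0.22606, g' = -0.8779 → ψ = 0.7575
  ψ = 0.7575: g = 0.01162, g' = -0.8474 → ψ = 0.7712
  ψ = 0.7712: g = -0.00006, g' = -0.8563 → ψ = 0.7711
Converged at ψ = 0.7711.
Compositions from xᵢ = zᵢ/(1+ψ(Kᵢ−1)), yᵢ = Kᵢxᵢ:
  1: x = 0.1720, y = 0.5947
  2: x = 0.3010, y = 0.2281
  3: x = 0.5270, y = 0.1771

y_3 = 0.1771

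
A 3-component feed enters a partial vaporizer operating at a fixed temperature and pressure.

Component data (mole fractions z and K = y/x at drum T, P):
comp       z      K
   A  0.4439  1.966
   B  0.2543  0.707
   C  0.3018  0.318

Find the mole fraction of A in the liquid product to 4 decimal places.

Rachford–Rice: g(β) = Σ zᵢ(Kᵢ−1)/(1+β(Kᵢ−1)) = 0.
Check two-phase: ΣzᵢKᵢ = 1.1485 > 1 and Σzᵢ/Kᵢ = 1.5345 > 1, so g(0) = 0.1485 > 0 and g(1) = -0.5345 < 0.
Iterate (Newton) starting at β = 0.64:
  β = 0.6400: g = -0.19198, g' = -0.6333 → β = 0.3369
  β = 0.3369: g = -0.02636, g' = -0.4993 → β = 0.2841
  β = 0.2841: g = -0.00008, g' = -0.4970 → β = 0.2839
Converged at β = 0.2839.
Compositions from xᵢ = zᵢ/(1+β(Kᵢ−1)), yᵢ = Kᵢxᵢ:
  A: x = 0.3484, y = 0.6849
  B: x = 0.2774, y = 0.1961
  C: x = 0.3743, y = 0.1190

x_A = 0.3484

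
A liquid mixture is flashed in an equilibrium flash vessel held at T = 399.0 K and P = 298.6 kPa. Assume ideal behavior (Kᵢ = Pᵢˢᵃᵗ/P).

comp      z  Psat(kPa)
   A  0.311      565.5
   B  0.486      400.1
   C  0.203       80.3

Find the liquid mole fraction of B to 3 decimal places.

x_B = 0.392

Raoult's law: Kᵢ = Pᵢˢᵃᵗ/P = Pᵢˢᵃᵗ/298.6.
  K_A = 565.5/298.6 = 1.89384, K_B = 400.1/298.6 = 1.33992, K_C = 80.3/298.6 = 0.26892
Let ψ = V/F and solve Σ zᵢ(Kᵢ−1)/(1+ψ(Kᵢ−1)) = 0.
Feasibility: ΣzᵢKᵢ = 1.295, Σzᵢ/Kᵢ = 1.282 — both > 1, two phases present.
Newton–Raphson from ψ = 0.5:
  ψ = 0.500: g = 0.0994, g' = -0.429 → ψ = 0.732
  ψ = 0.732: g = -0.0187, g' = -0.628 → ψ = 0.702
  ψ = 0.702: g = -0.0006, g' = -0.588 → ψ = 0.701
Converged at ψ = 0.701.
Compositions from xᵢ = zᵢ/(1+ψ(Kᵢ−1)), yᵢ = Kᵢxᵢ:
  A: x = 0.191, y = 0.362
  B: x = 0.392, y = 0.526
  C: x = 0.416, y = 0.112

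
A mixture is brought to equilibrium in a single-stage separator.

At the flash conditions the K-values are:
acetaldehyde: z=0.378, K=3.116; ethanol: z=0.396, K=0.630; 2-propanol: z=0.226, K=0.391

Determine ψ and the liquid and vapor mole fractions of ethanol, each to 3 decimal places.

Rachford–Rice: g(ψ) = Σ zᵢ(Kᵢ−1)/(1+ψ(Kᵢ−1)) = 0.
Check two-phase: ΣzᵢKᵢ = 1.516 > 1 and Σzᵢ/Kᵢ = 1.328 > 1, so g(0) = 0.516 > 0 and g(1) = -0.328 < 0.
Iterate (Newton) starting at ψ = 0.31:
  ψ = 0.310: g = 0.1478, g' = -0.814 → ψ = 0.492
  ψ = 0.492: g = 0.0164, g' = -0.658 → ψ = 0.517
Converged at ψ = 0.517.
Compositions from xᵢ = zᵢ/(1+ψ(Kᵢ−1)), yᵢ = Kᵢxᵢ:
  acetaldehyde: x = 0.181, y = 0.563
  ethanol: x = 0.490, y = 0.308
  2-propanol: x = 0.330, y = 0.129

ψ = 0.517, x_ethanol = 0.490, y_ethanol = 0.308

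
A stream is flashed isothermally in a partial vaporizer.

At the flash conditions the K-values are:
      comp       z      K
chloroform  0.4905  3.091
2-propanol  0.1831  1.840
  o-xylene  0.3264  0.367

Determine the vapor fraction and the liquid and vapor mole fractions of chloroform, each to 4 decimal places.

ψ = 0.8625, x_chloroform = 0.1750, y_chloroform = 0.5408

Newton–Raphson from ψ = 0.5:
  ψ = 0.5000: g = 0.30744, g' = -0.8566 → ψ = 0.8589
  ψ = 0.8589: g = 0.00338, g' = -0.9460 → ψ = 0.8625
Converged at ψ = 0.8625.
Compositions from xᵢ = zᵢ/(1+ψ(Kᵢ−1)), yᵢ = Kᵢxᵢ:
  chloroform: x = 0.1750, y = 0.5408
  2-propanol: x = 0.1062, y = 0.1954
  o-xylene: x = 0.7189, y = 0.2638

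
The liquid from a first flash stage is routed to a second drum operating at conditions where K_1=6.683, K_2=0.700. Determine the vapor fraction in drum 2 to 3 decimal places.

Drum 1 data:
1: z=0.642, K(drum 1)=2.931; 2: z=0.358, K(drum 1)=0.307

Drum 1:
Let ψ₁ = V/F and solve Σ zᵢ(Kᵢ−1)/(1+ψ₁(Kᵢ−1)) = 0.
Check two-phase: ΣzᵢKᵢ = 1.992 > 1 and Σzᵢ/Kᵢ = 1.385 > 1, so g(0) = 0.992 > 0 and g(1) = -0.385 < 0.
Binary case is linear: z₁(K₁−1)(1+ψ₁(K₂−1)) + z₂(K₂−1)(1+ψ₁(K₁−1)) = 0
⇒ ψ₁ = [z₁(K₁−1)+z₂(K₂−1)] / [−(K₁−1)(K₂−1)] = 0.9916/1.3382 = 0.741
Drum-1 compositions:
  1: x = 0.264, y = 0.774
  2: x = 0.736, y = 0.226
Drum-2 feed = drum-1 liquid: z₂ = (0.2641, 0.7359).
Drum 2:
Material balance + equilibrium reduce to Σ zᵢ(Kᵢ−1)/(1+ψ₂(Kᵢ−1)) = 0.
g(0) = ΣzᵢKᵢ − 1 = 1.280 and g(1) = 1 − Σzᵢ/Kᵢ = -0.091, so a root lies in (0, 1).
Newton iteration, ψ₂⁰ = 0.54:
  ψ₂ = 0.540: g = 0.1054, g' = -0.610 → ψ₂ = 0.713
  ψ₂ = 0.713: g = 0.0163, g' = -0.441 → ψ₂ = 0.750
  ψ₂ = 0.750: g = 0.0004, g' = -0.418 → ψ₂ = 0.751
Converged at ψ₂ = 0.751.
  1: x = 0.050, y = 0.335
  2: x = 0.950, y = 0.665

V/F (drum 2) = 0.751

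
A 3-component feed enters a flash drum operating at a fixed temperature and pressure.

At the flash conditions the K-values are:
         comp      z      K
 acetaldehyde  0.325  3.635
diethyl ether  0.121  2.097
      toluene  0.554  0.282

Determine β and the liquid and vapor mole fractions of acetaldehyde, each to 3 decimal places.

β = 0.358, x_acetaldehyde = 0.167, y_acetaldehyde = 0.608

Material balance + equilibrium reduce to Σ zᵢ(Kᵢ−1)/(1+β(Kᵢ−1)) = 0.
Check two-phase: ΣzᵢKᵢ = 1.591 > 1 and Σzᵢ/Kᵢ = 2.112 > 1, so g(0) = 0.591 > 0 and g(1) = -1.112 < 0.
Newton–Raphson from β = 0.5:
  β = 0.500: g = -0.1653, g' = -1.176 → β = 0.359
  β = 0.359: g = -0.0011, g' = -1.189 → β = 0.358
Converged at β = 0.358.
Compositions from xᵢ = zᵢ/(1+β(Kᵢ−1)), yᵢ = Kᵢxᵢ:
  acetaldehyde: x = 0.167, y = 0.608
  diethyl ether: x = 0.087, y = 0.182
  toluene: x = 0.746, y = 0.210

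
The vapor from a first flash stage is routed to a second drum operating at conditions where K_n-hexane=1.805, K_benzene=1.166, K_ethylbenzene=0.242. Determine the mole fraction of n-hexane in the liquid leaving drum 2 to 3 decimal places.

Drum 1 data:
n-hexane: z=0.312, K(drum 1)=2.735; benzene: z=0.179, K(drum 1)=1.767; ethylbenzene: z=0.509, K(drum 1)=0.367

x_n-hexane (drum 2) = 0.353

Drum 1:
Newton iteration, ψ₁⁰ = 0.68:
  ψ₁ = 0.680: g = -0.2271, g' = -0.872 → ψ₁ = 0.419
  ψ₁ = 0.419: g = -0.0215, g' = -0.753 → ψ₁ = 0.391
Converged at ψ₁ = 0.391.
Drum-1 compositions:
  n-hexane: x = 0.186, y = 0.508
  benzene: x = 0.138, y = 0.243
  ethylbenzene: x = 0.676, y = 0.248
Drum-2 feed = drum-1 vapor: z₂ = (0.5084, 0.2433, 0.2482).
Drum 2:
Newton iteration, ψ₂⁰ = 0.62:
  ψ₂ = 0.620: g = -0.0454, g' = -0.660 → ψ₂ = 0.551
  ψ₂ = 0.551: g = -0.0027, g' = -0.585 → ψ₂ = 0.547
Converged at ψ₂ = 0.547.
  n-hexane: x = 0.353, y = 0.637
  benzene: x = 0.223, y = 0.260
  ethylbenzene: x = 0.424, y = 0.103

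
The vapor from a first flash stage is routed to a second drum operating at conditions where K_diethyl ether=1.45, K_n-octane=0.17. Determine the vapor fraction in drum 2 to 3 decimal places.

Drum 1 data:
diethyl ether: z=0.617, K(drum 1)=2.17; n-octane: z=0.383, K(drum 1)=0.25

Drum 1:
Let ψ₁ = V/F and solve Σ zᵢ(Kᵢ−1)/(1+ψ₁(Kᵢ−1)) = 0.
Check two-phase: ΣzᵢKᵢ = 1.435 > 1 and Σzᵢ/Kᵢ = 1.816 > 1, so g(0) = 0.435 > 0 and g(1) = -0.816 < 0.
Newton–Raphson from ψ₁ = 0.32:
  ψ₁ = 0.320: g = 0.1473, g' = -0.820 → ψ₁ = 0.500
  ψ₁ = 0.500: g = -0.0038, g' = -0.887 → ψ₁ = 0.495
Converged at ψ₁ = 0.495.
Drum-1 compositions:
  diethyl ether: x = 0.391, y = 0.848
  n-octane: x = 0.609, y = 0.152
Drum-2 feed = drum-1 vapor: z₂ = (0.8477, 0.1523).
Drum 2:
Material balance + equilibrium reduce to Σ zᵢ(Kᵢ−1)/(1+ψ₂(Kᵢ−1)) = 0.
Feasibility: ΣzᵢKᵢ = 1.255, Σzᵢ/Kᵢ = 1.481 — both > 1, two phases present.
Iterate (Newton) starting at ψ₂ = 0.5:
  ψ₂ = 0.500: g = 0.0952, g' = -0.421 → ψ₂ = 0.726
  ψ₂ = 0.726: g = -0.0308, g' = -0.763 → ψ₂ = 0.686
  ψ₂ = 0.686: g = -0.0020, g' = -0.666 → ψ₂ = 0.683
Converged at ψ₂ = 0.683.
  diethyl ether: x = 0.648, y = 0.940
  n-octane: x = 0.352, y = 0.060

V/F (drum 2) = 0.683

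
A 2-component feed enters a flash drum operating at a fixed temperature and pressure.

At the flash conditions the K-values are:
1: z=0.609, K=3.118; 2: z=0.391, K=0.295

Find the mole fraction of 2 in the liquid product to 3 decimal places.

Newton iteration, ψ⁰ = 0.5:
  ψ = 0.500: g = 0.2007, g' = -1.108 → ψ = 0.681
  ψ = 0.681: g = -0.0023, g' = -1.177 → ψ = 0.679
Converged at ψ = 0.679.
Compositions from xᵢ = zᵢ/(1+ψ(Kᵢ−1)), yᵢ = Kᵢxᵢ:
  1: x = 0.250, y = 0.779
  2: x = 0.750, y = 0.221

x_2 = 0.750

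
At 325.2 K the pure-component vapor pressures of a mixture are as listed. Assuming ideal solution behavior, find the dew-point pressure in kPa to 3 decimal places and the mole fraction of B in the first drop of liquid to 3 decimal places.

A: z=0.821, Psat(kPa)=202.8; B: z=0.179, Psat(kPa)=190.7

Pdew = 200.523 kPa, x_B = 0.188

At the dew point ψ → 1, so Σzᵢ/Kᵢ = 1 with Kᵢ = Pᵢˢᵃᵗ/P ⇒ 1/P = Σzᵢ/Pᵢˢᵃᵗ.
1/P = 0.821/202.8 + 0.179/190.7 = 0.004987 ⇒ P = 200.523 kPa
xᵢ = zᵢP/Pᵢˢᵃᵗ ⇒ x_B = 0.179·200.523/190.7 = 0.188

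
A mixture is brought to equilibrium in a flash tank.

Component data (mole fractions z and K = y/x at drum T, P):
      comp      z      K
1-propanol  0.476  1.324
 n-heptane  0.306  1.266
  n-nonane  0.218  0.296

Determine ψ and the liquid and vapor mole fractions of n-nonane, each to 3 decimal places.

Material balance + equilibrium reduce to Σ zᵢ(Kᵢ−1)/(1+ψ(Kᵢ−1)) = 0.
g(0) = ΣzᵢKᵢ − 1 = 0.082 and g(1) = 1 − Σzᵢ/Kᵢ = -0.338, so a root lies in (0, 1).
Iterate (Newton) starting at ψ = 0.5:
  ψ = 0.500: g = -0.0323, g' = -0.311 → ψ = 0.396
  ψ = 0.396: g = -0.0025, g' = -0.265 → ψ = 0.387
Converged at ψ = 0.387.
Compositions from xᵢ = zᵢ/(1+ψ(Kᵢ−1)), yᵢ = Kᵢxᵢ:
  1-propanol: x = 0.423, y = 0.560
  n-heptane: x = 0.277, y = 0.351
  n-nonane: x = 0.300, y = 0.089

ψ = 0.387, x_n-nonane = 0.300, y_n-nonane = 0.089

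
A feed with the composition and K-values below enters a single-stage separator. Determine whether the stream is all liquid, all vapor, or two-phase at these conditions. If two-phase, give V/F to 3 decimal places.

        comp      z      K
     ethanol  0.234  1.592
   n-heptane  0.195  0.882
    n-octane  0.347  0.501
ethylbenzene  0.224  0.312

ΣzᵢKᵢ = 0.788; Σzᵢ/Kᵢ = 1.779.
Since ΣzᵢKᵢ < 1 the mixture is below its bubble point — single liquid phase.

all liquid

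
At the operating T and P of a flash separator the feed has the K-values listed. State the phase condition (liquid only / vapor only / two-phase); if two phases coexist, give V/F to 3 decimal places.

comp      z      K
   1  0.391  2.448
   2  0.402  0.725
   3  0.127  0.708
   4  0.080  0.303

two-phase, V/F = 0.673

ΣzᵢKᵢ = 1.363; Σzᵢ/Kᵢ = 1.158.
Both exceed 1, so a two-phase solution exists.
Rachford–Rice: g(ψ) = Σ zᵢ(Kᵢ−1)/(1+ψ(Kᵢ−1)) = 0.
Newton–Raphson from ψ = 0.5:
  ψ = 0.500: g = 0.0712, g' = -0.423 → ψ = 0.668
  ψ = 0.668: g = 0.0018, g' = -0.410 → ψ = 0.673
Converged at ψ = 0.673.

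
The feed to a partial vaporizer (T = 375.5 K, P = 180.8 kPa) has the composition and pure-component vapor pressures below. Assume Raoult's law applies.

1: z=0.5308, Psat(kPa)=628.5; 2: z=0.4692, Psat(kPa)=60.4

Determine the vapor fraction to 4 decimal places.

ψ = 0.6076

Raoult's law: Kᵢ = Pᵢˢᵃᵗ/P = Pᵢˢᵃᵗ/180.8.
  K_1 = 628.5/180.8 = 3.476217, K_2 = 60.4/180.8 = 0.334071
Material balance + equilibrium reduce to Σ zᵢ(Kᵢ−1)/(1+ψ(Kᵢ−1)) = 0.
Check two-phase: ΣzᵢKᵢ = 2.0019 > 1 and Σzᵢ/Kᵢ = 1.5572 > 1, so g(0) = 1.0019 > 0 and g(1) = -0.5572 < 0.
Iterate (Newton) starting at ψ = 0.45:
  ψ = 0.4500: g = 0.17551, g' = -1.1523 → ψ = 0.6023
  ψ = 0.6023: g = 0.00584, g' = -1.1044 → ψ = 0.6076
Converged at ψ = 0.6076.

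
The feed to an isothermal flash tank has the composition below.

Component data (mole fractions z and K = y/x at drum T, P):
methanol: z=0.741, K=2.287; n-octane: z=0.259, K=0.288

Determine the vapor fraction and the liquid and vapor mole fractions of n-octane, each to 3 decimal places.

Rachford–Rice: g(ψ) = Σ zᵢ(Kᵢ−1)/(1+ψ(Kᵢ−1)) = 0.
g(0) = ΣzᵢKᵢ − 1 = 0.769 and g(1) = 1 − Σzᵢ/Kᵢ = -0.223, so a root lies in (0, 1).
Binary case is linear: z₁(K₁−1)(1+ψ(K₂−1)) + z₂(K₂−1)(1+ψ(K₁−1)) = 0
⇒ ψ = [z₁(K₁−1)+z₂(K₂−1)] / [−(K₁−1)(K₂−1)] = 0.7693/0.9163 = 0.839
Compositions from xᵢ = zᵢ/(1+ψ(Kᵢ−1)), yᵢ = Kᵢxᵢ:
  methanol: x = 0.356, y = 0.815
  n-octane: x = 0.644, y = 0.185

ψ = 0.839, x_n-octane = 0.644, y_n-octane = 0.185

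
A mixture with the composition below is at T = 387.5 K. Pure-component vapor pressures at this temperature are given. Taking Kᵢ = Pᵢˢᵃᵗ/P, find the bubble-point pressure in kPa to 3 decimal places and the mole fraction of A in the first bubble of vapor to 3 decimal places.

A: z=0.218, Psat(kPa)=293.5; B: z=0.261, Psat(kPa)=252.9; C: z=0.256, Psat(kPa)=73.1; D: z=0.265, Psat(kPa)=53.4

At the bubble point ψ → 0, so ΣzᵢKᵢ = 1 with Kᵢ = Pᵢˢᵃᵗ/P ⇒ P = ΣzᵢPᵢˢᵃᵗ.
P = 0.218·293.5 + 0.261·252.9 + 0.256·73.1 + 0.265·53.4 = 162.855 kPa
yᵢ = zᵢPᵢˢᵃᵗ/P ⇒ y_A = 0.218·293.5/162.855 = 0.393

Pbub = 162.855 kPa, y_A = 0.393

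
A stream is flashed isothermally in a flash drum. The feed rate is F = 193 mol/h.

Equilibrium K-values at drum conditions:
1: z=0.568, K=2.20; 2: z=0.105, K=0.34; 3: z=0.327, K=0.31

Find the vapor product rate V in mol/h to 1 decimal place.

V = 91.1 mol/h

Iterate (Newton) starting at ψ = 0.54:
  ψ = 0.540: g = -0.0537, g' = -0.807 → ψ = 0.473
  ψ = 0.473: g = -0.0012, g' = -0.773 → ψ = 0.472
Converged at ψ = 0.472.
Then V = ψ·F = 0.4718·193 = 91.1 mol/h and L = F − V = 101.9 mol/h.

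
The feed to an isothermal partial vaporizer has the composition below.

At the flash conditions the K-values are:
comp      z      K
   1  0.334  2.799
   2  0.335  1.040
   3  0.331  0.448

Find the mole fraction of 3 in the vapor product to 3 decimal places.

Newton–Raphson from ψ = 0.68:
  ψ = 0.680: g = -0.0092, g' = -0.478 → ψ = 0.661
Converged at ψ = 0.661.
Compositions from xᵢ = zᵢ/(1+ψ(Kᵢ−1)), yᵢ = Kᵢxᵢ:
  1: x = 0.153, y = 0.427
  2: x = 0.326, y = 0.339
  3: x = 0.521, y = 0.233

y_3 = 0.233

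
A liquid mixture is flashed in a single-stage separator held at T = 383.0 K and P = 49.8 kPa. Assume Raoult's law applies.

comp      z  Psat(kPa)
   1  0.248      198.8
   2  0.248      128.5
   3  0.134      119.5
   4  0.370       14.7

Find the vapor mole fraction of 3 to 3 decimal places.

y_3 = 0.162

Raoult's law: Kᵢ = Pᵢˢᵃᵗ/P = Pᵢˢᵃᵗ/49.8.
  K_1 = 198.8/49.8 = 3.99197, K_2 = 128.5/49.8 = 2.58032, K_3 = 119.5/49.8 = 2.39960, K_4 = 14.7/49.8 = 0.29518
Rachford–Rice: g(V/F) = Σ zᵢ(Kᵢ−1)/(1+V/F(Kᵢ−1)) = 0.
Feasibility: ΣzᵢKᵢ = 2.061, Σzᵢ/Kᵢ = 1.468 — both > 1, two phases present.
Newton iteration, V/F⁰ = 0.5:
  V/F = 0.500: g = 0.2238, g' = -1.079 → V/F = 0.708
  V/F = 0.708: g = -0.0028, g' = -1.164 → V/F = 0.705
Converged at V/F = 0.705.
Compositions from xᵢ = zᵢ/(1+V/F(Kᵢ−1)), yᵢ = Kᵢxᵢ:
  1: x = 0.080, y = 0.318
  2: x = 0.117, y = 0.303
  3: x = 0.067, y = 0.162
  4: x = 0.735, y = 0.217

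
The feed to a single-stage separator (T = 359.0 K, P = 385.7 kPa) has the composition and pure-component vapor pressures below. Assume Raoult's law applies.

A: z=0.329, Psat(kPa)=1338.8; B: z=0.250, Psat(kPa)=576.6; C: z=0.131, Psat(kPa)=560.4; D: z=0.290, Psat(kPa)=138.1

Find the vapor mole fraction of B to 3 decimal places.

y_B = 0.265

Raoult's law: Kᵢ = Pᵢˢᵃᵗ/P = Pᵢˢᵃᵗ/385.7.
  K_A = 1338.8/385.7 = 3.47109, K_B = 576.6/385.7 = 1.49494, K_C = 560.4/385.7 = 1.45294, K_D = 138.1/385.7 = 0.35805
Material balance + equilibrium reduce to Σ zᵢ(Kᵢ−1)/(1+ψ(Kᵢ−1)) = 0.
g(0) = ΣzᵢKᵢ − 1 = 0.810 and g(1) = 1 − Σzᵢ/Kᵢ = -0.162, so a root lies in (0, 1).
Iterate (Newton) starting at ψ = 0.32:
  ψ = 0.320: g = 0.3783, g' = -0.882 → ψ = 0.749
  ψ = 0.749: g = 0.0612, g' = -0.738 → ψ = 0.832
  ψ = 0.832: g = -0.0027, g' = -0.810 → ψ = 0.829
Converged at ψ = 0.829.
Compositions from xᵢ = zᵢ/(1+ψ(Kᵢ−1)), yᵢ = Kᵢxᵢ:
  A: x = 0.108, y = 0.375
  B: x = 0.177, y = 0.265
  C: x = 0.095, y = 0.138
  D: x = 0.619, y = 0.222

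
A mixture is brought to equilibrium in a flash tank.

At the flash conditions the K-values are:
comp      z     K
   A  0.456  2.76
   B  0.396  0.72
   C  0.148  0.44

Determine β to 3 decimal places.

Newton iteration, β⁰ = 0.65:
  β = 0.650: g = 0.1085, g' = -0.468 → β = 0.882
  β = 0.882: g = 0.0036, g' = -0.453 → β = 0.890
Converged at β = 0.890.

β = 0.890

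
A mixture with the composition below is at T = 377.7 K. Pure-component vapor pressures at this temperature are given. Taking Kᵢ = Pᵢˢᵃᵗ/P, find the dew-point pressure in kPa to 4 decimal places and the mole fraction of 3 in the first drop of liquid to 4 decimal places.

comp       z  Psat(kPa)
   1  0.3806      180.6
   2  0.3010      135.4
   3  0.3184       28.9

Pdew = 65.1561 kPa, x_3 = 0.7178

At the dew point ψ → 1, so Σzᵢ/Kᵢ = 1 with Kᵢ = Pᵢˢᵃᵗ/P ⇒ 1/P = Σzᵢ/Pᵢˢᵃᵗ.
1/P = 0.3806/180.6 + 0.3010/135.4 + 0.3184/28.9 = 0.0153478 ⇒ P = 65.1561 kPa
xᵢ = zᵢP/Pᵢˢᵃᵗ ⇒ x_3 = 0.3184·65.1561/28.9 = 0.7178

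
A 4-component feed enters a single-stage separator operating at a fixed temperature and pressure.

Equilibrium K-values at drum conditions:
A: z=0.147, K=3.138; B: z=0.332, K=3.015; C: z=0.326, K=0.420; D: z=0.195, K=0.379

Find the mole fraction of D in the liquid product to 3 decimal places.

Newton iteration, β⁰ = 0.38:
  β = 0.380: g = 0.1512, g' = -0.946 → β = 0.540
  β = 0.540: g = 0.0089, g' = -0.857 → β = 0.550
Converged at β = 0.550.
Compositions from xᵢ = zᵢ/(1+β(Kᵢ−1)), yᵢ = Kᵢxᵢ:
  A: x = 0.068, y = 0.212
  B: x = 0.157, y = 0.475
  C: x = 0.479, y = 0.201
  D: x = 0.296, y = 0.112

x_D = 0.296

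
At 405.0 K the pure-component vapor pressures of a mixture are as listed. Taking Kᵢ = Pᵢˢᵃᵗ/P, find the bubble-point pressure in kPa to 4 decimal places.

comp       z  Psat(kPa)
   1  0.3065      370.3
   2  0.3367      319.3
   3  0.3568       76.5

Pbub = 248.3005 kPa

At the bubble point ψ → 0, so ΣzᵢKᵢ = 1 with Kᵢ = Pᵢˢᵃᵗ/P ⇒ P = ΣzᵢPᵢˢᵃᵗ.
P = 0.3065·370.3 + 0.3367·319.3 + 0.3568·76.5 = 248.3005 kPa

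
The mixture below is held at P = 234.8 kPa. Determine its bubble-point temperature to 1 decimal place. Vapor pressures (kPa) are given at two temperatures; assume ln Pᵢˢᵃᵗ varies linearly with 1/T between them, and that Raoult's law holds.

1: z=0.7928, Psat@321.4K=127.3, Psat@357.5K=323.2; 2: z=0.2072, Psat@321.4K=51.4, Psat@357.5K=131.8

T = 349.6 K

Bubble-point temperature: ΣzᵢPᵢˢᵃᵗ(T) = P. Interpolate ln Pᵢˢᵃᵗ = aᵢ + bᵢ/T.
  T = 321.4 K: ΣzᵢPᵢˢᵃᵗ = 111.57 kPa
  T = 357.5 K: ΣzᵢPᵢˢᵃᵗ = 283.54 kPa
  T = 339.4 K: ΣzᵢPᵢˢᵃᵗ = 182.10 kPa
  T = 348.4 K: ΣzᵢPᵢˢᵃᵗ = 228.26 kPa
  T = 352.9 K: ΣzᵢPᵢˢᵃᵗ = 254.45 kPa
  T = 350.6 K: ΣzᵢPᵢˢᵃᵗ = 240.79 kPa
  T = 349.5 K: ΣzᵢPᵢˢᵃᵗ = 234.46 kPa
Interpolating between 349.5 K and 350.6 K gives T ≈ 349.6 K.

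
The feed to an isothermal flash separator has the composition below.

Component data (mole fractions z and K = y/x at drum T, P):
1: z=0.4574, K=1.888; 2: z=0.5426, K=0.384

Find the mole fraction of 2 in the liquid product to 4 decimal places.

x_2 = 0.5904

Binary case is linear: z₁(K₁−1)(1+β(K₂−1)) + z₂(K₂−1)(1+β(K₁−1)) = 0
⇒ β = [z₁(K₁−1)+z₂(K₂−1)] / [−(K₁−1)(K₂−1)] = 0.07193/0.54701 = 0.1315
Compositions from xᵢ = zᵢ/(1+β(Kᵢ−1)), yᵢ = Kᵢxᵢ:
  1: x = 0.4096, y = 0.7733
  2: x = 0.5904, y = 0.2267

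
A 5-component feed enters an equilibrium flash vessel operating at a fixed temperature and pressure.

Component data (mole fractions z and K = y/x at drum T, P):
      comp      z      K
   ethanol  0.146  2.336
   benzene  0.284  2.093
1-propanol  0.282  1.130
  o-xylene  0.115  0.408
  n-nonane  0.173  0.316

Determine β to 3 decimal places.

Newton iteration, β⁰ = 0.64:
  β = 0.640: g = 0.0016, g' = -0.558 → β = 0.643
Converged at β = 0.643.

β = 0.643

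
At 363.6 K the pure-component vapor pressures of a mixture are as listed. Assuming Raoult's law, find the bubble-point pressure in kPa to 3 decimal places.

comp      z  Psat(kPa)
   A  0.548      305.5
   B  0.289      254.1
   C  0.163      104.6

At the bubble point ψ → 0, so ΣzᵢKᵢ = 1 with Kᵢ = Pᵢˢᵃᵗ/P ⇒ P = ΣzᵢPᵢˢᵃᵗ.
P = 0.548·305.5 + 0.289·254.1 + 0.163·104.6 = 257.899 kPa

Pbub = 257.899 kPa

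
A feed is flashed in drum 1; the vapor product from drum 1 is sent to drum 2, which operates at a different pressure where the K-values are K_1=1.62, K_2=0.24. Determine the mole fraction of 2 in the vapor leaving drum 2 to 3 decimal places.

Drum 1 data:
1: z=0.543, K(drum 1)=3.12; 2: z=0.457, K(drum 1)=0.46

y_2 (drum 2) = 0.108

Drum 1:
Iterate (Newton) starting at ψ₁ = 0.5:
  ψ₁ = 0.500: g = 0.2208, g' = -0.825 → ψ₁ = 0.768
  ψ₁ = 0.768: g = 0.0167, g' = -0.742 → ψ₁ = 0.790
Converged at ψ₁ = 0.790.
Drum-1 compositions:
  1: x = 0.203, y = 0.633
  2: x = 0.797, y = 0.367
Drum-2 feed = drum-1 vapor: z₂ = (0.6334, 0.3666).
Drum 2:
Binary case is linear: z₁(K₁−1)(1+ψ₂(K₂−1)) + z₂(K₂−1)(1+ψ₂(K₁−1)) = 0
⇒ ψ₂ = [z₁(K₁−1)+z₂(K₂−1)] / [−(K₁−1)(K₂−1)] = 0.1141/0.4712 = 0.242
  1: x = 0.551, y = 0.892
  2: x = 0.449, y = 0.108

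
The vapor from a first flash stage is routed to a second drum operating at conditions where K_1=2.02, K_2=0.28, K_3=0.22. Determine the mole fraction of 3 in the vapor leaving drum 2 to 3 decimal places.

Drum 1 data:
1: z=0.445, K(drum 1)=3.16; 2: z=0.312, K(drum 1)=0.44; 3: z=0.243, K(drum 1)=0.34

Drum 1:
Iterate (Newton) starting at ψ₁ = 0.53:
  ψ₁ = 0.530: g = -0.0470, g' = -0.900 → ψ₁ = 0.478
Converged at ψ₁ = 0.478.
Drum-1 compositions:
  1: x = 0.219, y = 0.692
  2: x = 0.426, y = 0.187
  3: x = 0.355, y = 0.121
Drum-2 feed = drum-1 vapor: z₂ = (0.6918, 0.1875, 0.1207).
Drum 2:
Iterate (Newton) starting at ψ₂ = 0.54:
  ψ₂ = 0.540: g = 0.0715, g' = -0.779 → ψ₂ = 0.632
  ψ₂ = 0.632: g = -0.0042, g' = -0.879 → ψ₂ = 0.627
Converged at ψ₂ = 0.627.
  1: x = 0.422, y = 0.852
  2: x = 0.342, y = 0.096
  3: x = 0.236, y = 0.052

y_3 (drum 2) = 0.052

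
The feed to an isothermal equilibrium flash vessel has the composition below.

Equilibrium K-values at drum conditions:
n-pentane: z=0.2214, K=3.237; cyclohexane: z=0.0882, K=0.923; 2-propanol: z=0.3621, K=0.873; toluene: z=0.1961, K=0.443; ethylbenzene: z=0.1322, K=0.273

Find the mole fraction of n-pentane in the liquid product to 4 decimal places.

Material balance + equilibrium reduce to Σ zᵢ(Kᵢ−1)/(1+ψ(Kᵢ−1)) = 0.
Check two-phase: ΣzᵢKᵢ = 1.2372 > 1 and Σzᵢ/Kᵢ = 1.5056 > 1, so g(0) = 0.2372 > 0 and g(1) = -0.5056 < 0.
Iterate (Newton) starting at ψ = 0.5:
  ψ = 0.5000: g = -0.12477, g' = -0.5434 → ψ = 0.2704
  ψ = 0.2704: g = 0.00582, g' = -0.6295 → ψ = 0.2797
Converged at ψ = 0.2797.
Compositions from xᵢ = zᵢ/(1+ψ(Kᵢ−1)), yᵢ = Kᵢxᵢ:
  n-pentane: x = 0.1362, y = 0.4408
  cyclohexane: x = 0.0901, y = 0.0832
  2-propanol: x = 0.3754, y = 0.3278
  toluene: x = 0.2323, y = 0.1029
  ethylbenzene: x = 0.1659, y = 0.0453

x_n-pentane = 0.1362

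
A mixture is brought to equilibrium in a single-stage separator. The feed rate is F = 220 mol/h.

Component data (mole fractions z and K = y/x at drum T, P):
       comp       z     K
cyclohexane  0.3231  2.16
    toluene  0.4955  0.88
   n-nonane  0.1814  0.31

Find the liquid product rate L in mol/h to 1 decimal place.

Rachford–Rice: g(ψ) = Σ zᵢ(Kᵢ−1)/(1+ψ(Kᵢ−1)) = 0.
Check two-phase: ΣzᵢKᵢ = 1.1902 > 1 and Σzᵢ/Kᵢ = 1.2978 > 1, so g(0) = 0.1902 > 0 and g(1) = -0.2978 < 0.
Iterate (Newton) starting at ψ = 0.5:
  ψ = 0.5000: g = -0.01714, g' = -0.3835 → ψ = 0.4553
  ψ = 0.4553: g = -0.00014, g' = -0.3778 → ψ = 0.4549
Converged at ψ = 0.4549.
Then V = ψ·F = 0.4549·220 = 100.1 mol/h and L = F − V = 119.9 mol/h.

L = 119.9 mol/h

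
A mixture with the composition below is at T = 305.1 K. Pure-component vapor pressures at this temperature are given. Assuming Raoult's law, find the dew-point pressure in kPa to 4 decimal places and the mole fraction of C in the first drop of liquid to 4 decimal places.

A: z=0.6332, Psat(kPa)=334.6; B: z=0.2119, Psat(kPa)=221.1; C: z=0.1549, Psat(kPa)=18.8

Pdew = 90.1700 kPa, x_C = 0.7429

At the dew point ψ → 1, so Σzᵢ/Kᵢ = 1 with Kᵢ = Pᵢˢᵃᵗ/P ⇒ 1/P = Σzᵢ/Pᵢˢᵃᵗ.
1/P = 0.6332/334.6 + 0.2119/221.1 + 0.1549/18.8 = 0.0110902 ⇒ P = 90.1700 kPa
xᵢ = zᵢP/Pᵢˢᵃᵗ ⇒ x_C = 0.1549·90.1700/18.8 = 0.7429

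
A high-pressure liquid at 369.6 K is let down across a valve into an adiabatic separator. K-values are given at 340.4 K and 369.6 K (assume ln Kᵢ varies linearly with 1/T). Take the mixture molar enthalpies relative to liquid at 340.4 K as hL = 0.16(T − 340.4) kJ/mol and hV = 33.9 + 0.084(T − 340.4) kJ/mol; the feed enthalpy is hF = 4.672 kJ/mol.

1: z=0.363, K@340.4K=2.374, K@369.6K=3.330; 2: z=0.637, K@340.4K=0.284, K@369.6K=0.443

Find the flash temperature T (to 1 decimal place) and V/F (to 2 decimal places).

T = 345.9 K, V/F = 0.11

Adiabatic flash: solve Rachford–Rice at each trial T, then check hF = ψ·hV(T) + (1−ψ)·hL(T).
  T = 340.4 K: K = (2.374, 0.284), RR gives ψ = 0.043, H_out = 1.470 kJ/mol
  T = 369.6 K: K = (3.330, 0.443), RR gives ψ = 0.378, H_out = 16.657 kJ/mol
  T = 355.0 K: K = (2.831, 0.358), RR gives ψ = 0.218, H_out = 9.469 kJ/mol
  T = 347.7 K: K = (2.597, 0.320), RR gives ψ = 0.135, H_out = 5.661 kJ/mol
  T = 344.0 K: K = (2.483, 0.301), RR gives ψ = 0.090, H_out = 3.599 kJ/mol
  T = 345.9 K: K = (2.541, 0.311), RR gives ψ = 0.113, H_out = 4.672 kJ/mol
Linear interpolation between T = 345.9 (H_out = 4.672) and T = 347.7 (H_out = 5.661) on hF = 4.672 gives T ≈ 345.9 K, at which ψ = 0.11.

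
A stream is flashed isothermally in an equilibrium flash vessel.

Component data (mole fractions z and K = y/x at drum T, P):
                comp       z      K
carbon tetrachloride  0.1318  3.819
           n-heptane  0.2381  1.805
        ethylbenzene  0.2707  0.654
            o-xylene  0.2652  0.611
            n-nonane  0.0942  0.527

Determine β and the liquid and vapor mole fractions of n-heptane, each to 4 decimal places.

Let β = V/F and solve Σ zᵢ(Kᵢ−1)/(1+β(Kᵢ−1)) = 0.
Check two-phase: ΣzᵢKᵢ = 1.3218 > 1 and Σzᵢ/Kᵢ = 1.1931 > 1, so g(0) = 0.3218 > 0 and g(1) = -0.1931 < 0.
Iterate (Newton) starting at β = 0.41:
  β = 0.4100: g = 0.02929, g' = -0.4458 → β = 0.4757
  β = 0.4757: g = 0.00111, g' = -0.4137 → β = 0.4784
Converged at β = 0.4784.
Compositions from xᵢ = zᵢ/(1+β(Kᵢ−1)), yᵢ = Kᵢxᵢ:
  carbon tetrachloride: x = 0.0561, y = 0.2143
  n-heptane: x = 0.1719, y = 0.3103
  ethylbenzene: x = 0.3244, y = 0.2122
  o-xylene: x = 0.3258, y = 0.1991
  n-nonane: x = 0.1217, y = 0.0642

β = 0.4784, x_n-heptane = 0.1719, y_n-heptane = 0.3103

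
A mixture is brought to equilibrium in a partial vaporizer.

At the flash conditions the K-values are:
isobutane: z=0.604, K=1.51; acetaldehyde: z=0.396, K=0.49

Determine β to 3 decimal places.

Material balance + equilibrium reduce to Σ zᵢ(Kᵢ−1)/(1+β(Kᵢ−1)) = 0.
Check two-phase: ΣzᵢKᵢ = 1.106 > 1 and Σzᵢ/Kᵢ = 1.208 > 1, so g(0) = 0.106 > 0 and g(1) = -0.208 < 0.
Iterate (Newton) starting at β = 0.5:
  β = 0.500: g = -0.0256, g' = -0.285 → β = 0.410
  β = 0.410: g = -0.0006, g' = -0.272 → β = 0.408
Converged at β = 0.408.

β = 0.408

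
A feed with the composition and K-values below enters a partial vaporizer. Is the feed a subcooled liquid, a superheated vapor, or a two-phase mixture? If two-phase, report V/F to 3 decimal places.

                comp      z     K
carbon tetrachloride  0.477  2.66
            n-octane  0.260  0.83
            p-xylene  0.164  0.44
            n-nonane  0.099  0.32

ΣzᵢKᵢ = 1.588; Σzᵢ/Kᵢ = 1.175.
Both exceed 1, so a two-phase solution exists.
Newton–Raphson from ψ = 0.5:
  ψ = 0.500: g = 0.1548, g' = -0.606 → ψ = 0.756
  ψ = 0.756: g = 0.0029, g' = -0.617 → ψ = 0.760
Converged at ψ = 0.760.

two-phase, V/F = 0.760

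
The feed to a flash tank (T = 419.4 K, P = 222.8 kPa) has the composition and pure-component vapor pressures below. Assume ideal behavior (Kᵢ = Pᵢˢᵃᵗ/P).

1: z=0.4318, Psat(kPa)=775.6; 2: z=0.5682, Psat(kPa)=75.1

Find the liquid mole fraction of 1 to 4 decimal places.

x_1 = 0.2108

Raoult's law: Kᵢ = Pᵢˢᵃᵗ/P = Pᵢˢᵃᵗ/222.8.
  K_1 = 775.6/222.8 = 3.481149, K_2 = 75.1/222.8 = 0.337074
Rachford–Rice: g(ψ) = Σ zᵢ(Kᵢ−1)/(1+ψ(Kᵢ−1)) = 0.
Feasibility: ΣzᵢKᵢ = 1.6947, Σzᵢ/Kᵢ = 1.8097 — both > 1, two phases present.
Newton iteration, ψ⁰ = 0.38:
  ψ = 0.3800: g = 0.04792, g' = -1.1504 → ψ = 0.4217
  ψ = 0.4217: g = 0.00077, g' = -1.1159 → ψ = 0.4223
Converged at ψ = 0.4223.
Compositions from xᵢ = zᵢ/(1+ψ(Kᵢ−1)), yᵢ = Kᵢxᵢ:
  1: x = 0.2108, y = 0.7340
  2: x = 0.7892, y = 0.2660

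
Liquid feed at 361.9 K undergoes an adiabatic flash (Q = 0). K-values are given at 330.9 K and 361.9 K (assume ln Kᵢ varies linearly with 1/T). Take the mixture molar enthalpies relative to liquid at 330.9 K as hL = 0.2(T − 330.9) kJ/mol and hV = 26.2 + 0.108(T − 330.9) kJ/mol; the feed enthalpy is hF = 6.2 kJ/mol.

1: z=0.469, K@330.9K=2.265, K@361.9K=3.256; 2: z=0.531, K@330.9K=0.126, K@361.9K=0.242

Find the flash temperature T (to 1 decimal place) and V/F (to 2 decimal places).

Adiabatic flash: solve Rachford–Rice at each trial T, then check hF = ψ·hV(T) + (1−ψ)·hL(T).
  T = 330.9 K: K = (2.265, 0.126), RR gives ψ = 0.117, H_out = 3.061 kJ/mol
  T = 361.9 K: K = (3.256, 0.242), RR gives ψ = 0.383, H_out = 15.151 kJ/mol
  T = 346.4 K: K = (2.738, 0.177), RR gives ψ = 0.264, H_out = 9.651 kJ/mol
  T = 338.6 K: K = (2.494, 0.150), RR gives ψ = 0.196, H_out = 6.543 kJ/mol
  T = 334.8 K: K = (2.380, 0.138), RR gives ψ = 0.159, H_out = 4.889 kJ/mol
  T = 336.7 K: K = (2.436, 0.144), RR gives ψ = 0.178, H_out = 5.730 kJ/mol
Linear interpolation between T = 336.7 (H_out = 5.730) and T = 338.6 (H_out = 6.543) on hF = 6.2 gives T ≈ 337.8 K, at which ψ = 0.19.

T = 337.8 K, V/F = 0.19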